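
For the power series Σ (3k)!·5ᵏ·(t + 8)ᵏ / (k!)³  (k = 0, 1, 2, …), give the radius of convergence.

Ratio test: |a_{k+1}/a_k| = (3k+1)·(3k+2)·(3k+3)/(k+1)³ · 5 → 135 as k → ∞.
Thus R = 1/(135) = 1/135.

R = 1/135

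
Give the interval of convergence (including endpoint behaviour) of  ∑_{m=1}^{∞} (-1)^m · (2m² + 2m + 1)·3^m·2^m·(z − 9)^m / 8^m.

Apply the ratio test: |a_{m+1}| / |a_m| = [(2(m+1)² + 2(m+1) + 1)/(2m² + 2m + 1)] · 3·2/8, which tends to 3/4 as m → ∞.
Hence the series converges for |z − 9| < 1/(3/4) = 4/3, so the radius of convergence is 4/3.
When z = 31/3, the m-th term does not approach 0; divergence by the term test.
Endpoint z = 23/3: the terms have absolute value of order m², which does not tend to 0, so the series diverges by the divergence test.

(23/3, 31/3)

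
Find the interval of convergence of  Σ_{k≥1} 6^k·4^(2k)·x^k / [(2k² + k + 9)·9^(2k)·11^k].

The ratio of consecutive coefficients is [(2k² + k + 9)/(2(k+1)² + (k+1) + 9)] · 6·16/(81·11) → 32/297.
Hence the series converges for |x| < 1/(32/297) = 297/32, so the radius of convergence is 297/32.
Check x = 297/32: the series is dominated by a constant times Σ 1/k², which converges (p = 2 > 1).
At x = -297/32: the series is dominated by a constant times Σ 1/k², which converges (p = 2 > 1).

[-297/32, 297/32]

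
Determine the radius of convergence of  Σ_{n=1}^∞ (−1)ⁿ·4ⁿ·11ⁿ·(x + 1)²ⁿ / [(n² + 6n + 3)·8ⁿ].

R = √22/11

By the ratio test, |a_{n+1}/a_n| = [(n² + 6n + 3)/((n+1)² + 6(n+1) + 3)] · 4·11/8 → 11/2.
Successive powers of (x + 1) differ by 2, so the series converges when |x + 1|² · 11/2 < 1, i.e. |x + 1| < √(2/11). So R = √22/11.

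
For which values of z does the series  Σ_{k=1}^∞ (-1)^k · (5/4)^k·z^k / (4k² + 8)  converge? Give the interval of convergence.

[-4/5, 4/5]

Apply the ratio test: |a_{k+1}| / |a_k| = [(4k² + 8)/(4(k+1)² + 8)] · 5/4, which tends to 5/4 as k → ∞.
Thus R = 1/(5/4) = 4/5.
Check z = 4/5: absolute convergence follows by limit comparison with Σ 1/k².
Check z = -4/5: absolute convergence follows by limit comparison with Σ 1/k².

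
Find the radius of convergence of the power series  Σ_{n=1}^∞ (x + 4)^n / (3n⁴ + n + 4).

By the ratio test, |a_{n+1}/a_n| = (3n⁴ + n + 4)/(3(n+1)⁴ + (n+1) + 4) → 1.
Hence R = 1.

R = 1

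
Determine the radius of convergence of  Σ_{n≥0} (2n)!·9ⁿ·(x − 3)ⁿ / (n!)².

Apply the ratio test: |a_{n+1}| / |a_n| = (2n+1)·(2n+2)/(n+1)² · 9, which tends to 36 as n → ∞.
Convergence for |x − 3| · 36 < 1, i.e. |x − 3| < 1/36. So R = 1/36.

R = 1/36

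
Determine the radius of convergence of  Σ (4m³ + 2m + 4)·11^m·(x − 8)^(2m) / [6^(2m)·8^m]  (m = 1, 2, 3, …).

Apply the ratio test: |a_{m+1}| / |a_m| = [(4(m+1)³ + 2(m+1) + 4)/(4m³ + 2m + 4)] · 11/(36·8), which tends to 11/288 as m → ∞.
Writing y = (x − 8)², the series in y has radius 288/11, so |x − 8| < √(288/11) and R = 12√22/11.

R = 12√22/11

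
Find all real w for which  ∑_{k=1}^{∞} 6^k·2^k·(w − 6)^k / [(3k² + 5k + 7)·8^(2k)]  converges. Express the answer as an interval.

[2/3, 34/3]

Ratio test: |a_{k+1}/a_k| = [(3k² + 5k + 7)/(3(k+1)² + 5(k+1) + 7)] · 6·2/64 → 3/16 as k → ∞.
Thus R = 1/(3/16) = 16/3.
Endpoint w = 34/3: the terms are on the order of 1/k², so the series converges absolutely by comparison with the p-series (p = 2 > 1).
Check w = 2/3: the series is dominated by a constant times Σ 1/k², which converges (p = 2 > 1).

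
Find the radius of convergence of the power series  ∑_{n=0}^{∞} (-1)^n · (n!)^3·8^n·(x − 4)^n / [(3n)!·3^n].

Apply the ratio test: |a_{n+1}| / |a_n| = (n+1)³/[(3n+1)·(3n+2)·(3n+3)] · 8/3, which tends to 8/81 as n → ∞.
Convergence for |x − 4| · 8/81 < 1, i.e. |x − 4| < 81/8. So R = 81/8.

R = 81/8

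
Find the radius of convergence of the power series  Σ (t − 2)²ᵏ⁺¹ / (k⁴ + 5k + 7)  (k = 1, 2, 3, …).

Ratio test: |a_{k+1}/a_k| = (k⁴ + 5k + 7)/((k+1)⁴ + 5(k+1) + 7) → 1 as k → ∞.
Successive powers of (t − 2) differ by 2, so the series converges when |t − 2|² · 1 < 1, i.e. |t − 2| < √(1) = 1. So R = 1.

R = 1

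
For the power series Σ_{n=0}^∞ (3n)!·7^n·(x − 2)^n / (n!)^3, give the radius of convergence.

R = 1/189

Apply the ratio test: |a_{n+1}| / |a_n| = (3n+1)·(3n+2)·(3n+3)/(n+1)³ · 7, which tends to 189 as n → ∞.
Thus R = 1/(189) = 1/189.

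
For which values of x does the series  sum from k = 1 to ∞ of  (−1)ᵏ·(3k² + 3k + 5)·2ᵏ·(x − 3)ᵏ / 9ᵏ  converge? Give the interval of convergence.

(-3/2, 15/2)

By the ratio test, |a_{k+1}/a_k| = [(3(k+1)² + 3(k+1) + 5)/(3k² + 3k + 5)] · 2/9 → 2/9.
The series converges when 2/9 · |x − 3| < 1, giving R = 9/2.
At x = 15/2: the k-th term does not approach 0; divergence by the term test.
Endpoint x = -3/2: the terms do not tend to 0, so the series diverges.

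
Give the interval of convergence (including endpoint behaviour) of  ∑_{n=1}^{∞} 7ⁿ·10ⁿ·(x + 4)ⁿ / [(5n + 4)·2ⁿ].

By the ratio test, |a_{n+1}/a_n| = [(5n + 4)/(5(n+1) + 4)] · 7·10/2 → 35.
Convergence for |x + 4| · 35 < 1, i.e. |x + 4| < 1/35. So R = 1/35.
Endpoint x = -139/35: the terms behave like c/n; limit comparison with the harmonic series gives divergence.
At x = -141/35: an alternating series whose terms decrease to 0 in absolute value, so it converges by the Leibniz criterion.

[-141/35, -139/35)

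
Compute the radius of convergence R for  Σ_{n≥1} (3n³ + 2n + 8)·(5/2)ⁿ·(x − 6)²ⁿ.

R = √10/5

The ratio of consecutive coefficients is [(3(n+1)³ + 2(n+1) + 8)/(3n³ + 2n + 8)] · 5/2 → 5/2.
Since the exponent of (x − 6) increases by 2 each term, convergence requires |x − 6|² < 2/5, hence R = √10/5.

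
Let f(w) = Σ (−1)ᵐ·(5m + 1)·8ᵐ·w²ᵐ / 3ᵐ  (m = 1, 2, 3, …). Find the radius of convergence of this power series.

R = √6/4

Ratio test: |a_{m+1}/a_m| = [(5(m+1) + 1)/(5m + 1)] · 8/3 → 8/3 as m → ∞.
Writing y = w², the series in y has radius 3/8, so |w| < √(3/8) and R = √6/4.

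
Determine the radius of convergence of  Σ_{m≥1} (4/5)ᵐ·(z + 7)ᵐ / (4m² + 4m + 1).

R = 5/4

By the ratio test, |a_{m+1}/a_m| = [(4m² + 4m + 1)/(4(m+1)² + 4(m+1) + 1)] · 4/5 → 4/5.
Thus R = 1/(4/5) = 5/4.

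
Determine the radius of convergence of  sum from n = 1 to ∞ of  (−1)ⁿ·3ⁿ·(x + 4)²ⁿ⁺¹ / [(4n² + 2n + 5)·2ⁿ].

Apply the ratio test: |a_{n+1}| / |a_n| = [(4n² + 2n + 5)/(4(n+1)² + 2(n+1) + 5)] · 3/2, which tends to 3/2 as n → ∞.
Writing y = (x + 4)², the series in y has radius 2/3, so |x + 4| < √(2/3) and R = √6/3.

R = √6/3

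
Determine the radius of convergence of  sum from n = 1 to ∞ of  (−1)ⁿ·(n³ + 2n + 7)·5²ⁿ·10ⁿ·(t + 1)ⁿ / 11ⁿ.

The ratio of consecutive coefficients is [((n+1)³ + 2(n+1) + 7)/(n³ + 2n + 7)] · 25·10/11 → 250/11.
Thus R = 1/(250/11) = 11/250.

R = 11/250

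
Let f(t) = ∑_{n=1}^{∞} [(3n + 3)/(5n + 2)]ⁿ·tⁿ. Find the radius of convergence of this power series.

By the Cauchy root test, |a_n|^(1/n) = (3n + 3)/(5n + 2) → 3/5.
Hence the series converges for |t| < 1/(3/5) = 5/3, so the radius of convergence is 5/3.

R = 5/3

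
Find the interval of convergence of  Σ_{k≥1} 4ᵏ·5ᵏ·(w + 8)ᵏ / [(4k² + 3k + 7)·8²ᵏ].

[-56/5, -24/5]

Apply the ratio test: |a_{k+1}| / |a_k| = [(4k² + 3k + 7)/(4(k+1)² + 3(k+1) + 7)] · 4·5/64, which tends to 5/16 as k → ∞.
Hence the series converges for |w + 8| < 1/(5/16) = 16/5, so the radius of convergence is 16/5.
Check w = -24/5: absolute convergence follows by limit comparison with Σ 1/k².
When w = -56/5, absolute convergence follows by limit comparison with Σ 1/k².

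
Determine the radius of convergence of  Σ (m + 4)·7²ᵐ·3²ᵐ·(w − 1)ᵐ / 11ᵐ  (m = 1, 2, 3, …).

R = 11/441

By the ratio test, |a_{m+1}/a_m| = [((m+1) + 4)/(m + 4)] · 49·9/11 → 441/11.
Convergence for |w − 1| · 441/11 < 1, i.e. |w − 1| < 11/441. So R = 11/441.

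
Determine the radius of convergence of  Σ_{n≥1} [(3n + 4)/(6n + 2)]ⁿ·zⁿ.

Applying the root test, |a_n|^(1/n) = (3n + 4)/(6n + 2) → 1/2.
The series converges when 1/2 · |z| < 1, giving R = 2.

R = 2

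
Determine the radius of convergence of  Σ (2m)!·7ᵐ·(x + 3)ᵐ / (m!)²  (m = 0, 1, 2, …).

R = 1/28

Apply the ratio test: |a_{m+1}| / |a_m| = (2m+1)·(2m+2)/(m+1)² · 7, which tends to 28 as m → ∞.
Convergence for |x + 3| · 28 < 1, i.e. |x + 3| < 1/28. So R = 1/28.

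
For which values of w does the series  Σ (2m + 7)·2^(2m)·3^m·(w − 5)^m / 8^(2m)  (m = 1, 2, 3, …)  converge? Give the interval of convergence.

Ratio test: |a_{m+1}/a_m| = [(2(m+1) + 7)/(2m + 7)] · 4·3/64 → 3/16 as m → ∞.
Thus R = 1/(3/16) = 16/3.
At w = 31/3: the terms do not tend to 0, so the series diverges.
When w = -1/3, the terms do not tend to 0, so the series diverges.

(-1/3, 31/3)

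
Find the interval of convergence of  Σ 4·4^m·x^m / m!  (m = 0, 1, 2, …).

(−∞, ∞)

Ratio test: |a_{m+1}/a_m| = 4/4 · 4 · 1/(m+1) → 0 as m → ∞.
Since the limit is 0 < 1 for every x, the series converges on all of ℝ and R = ∞.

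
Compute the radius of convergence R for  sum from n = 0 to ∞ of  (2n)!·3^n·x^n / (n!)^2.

R = 1/12

Apply the ratio test: |a_{n+1}| / |a_n| = (2n+1)·(2n+2)/(n+1)² · 3, which tends to 12 as n → ∞.
Thus R = 1/(12) = 1/12.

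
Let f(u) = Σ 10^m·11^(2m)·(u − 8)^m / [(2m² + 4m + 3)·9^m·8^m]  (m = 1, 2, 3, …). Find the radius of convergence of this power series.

R = 36/605

Ratio test: |a_{m+1}/a_m| = [(2m² + 4m + 3)/(2(m+1)² + 4(m+1) + 3)] · 10·121/(9·8) → 605/36 as m → ∞.
Thus R = 1/(605/36) = 36/605.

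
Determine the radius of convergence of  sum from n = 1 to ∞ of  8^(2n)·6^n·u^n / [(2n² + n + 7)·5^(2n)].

R = 25/384

By the ratio test, |a_{n+1}/a_n| = [(2n² + n + 7)/(2(n+1)² + (n+1) + 7)] · 64·6/25 → 384/25.
The series converges when 384/25 · |u| < 1, giving R = 25/384.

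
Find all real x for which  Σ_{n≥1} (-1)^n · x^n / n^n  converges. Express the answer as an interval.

(−∞, ∞)

By the Cauchy root test, |a_n|^(1/n) = 1/n → 0.
The limit is 0 for every x, so R = ∞.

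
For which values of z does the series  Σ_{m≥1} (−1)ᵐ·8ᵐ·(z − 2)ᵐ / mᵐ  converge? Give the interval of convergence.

(−∞, ∞)

By the Cauchy root test, |a_m|^(1/m) = 8/m → 0.
The limit is 0 for every z, so R = ∞.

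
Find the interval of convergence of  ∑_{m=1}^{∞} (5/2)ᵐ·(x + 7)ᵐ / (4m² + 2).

By the ratio test, |a_{m+1}/a_m| = [(4m² + 2)/(4(m+1)² + 2)] · 5/2 → 5/2.
Hence the series converges for |x + 7| < 1/(5/2) = 2/5, so the radius of convergence is 2/5.
At x = -33/5: absolute convergence follows by limit comparison with Σ 1/m².
When x = -37/5, absolute convergence follows by limit comparison with Σ 1/m².

[-37/5, -33/5]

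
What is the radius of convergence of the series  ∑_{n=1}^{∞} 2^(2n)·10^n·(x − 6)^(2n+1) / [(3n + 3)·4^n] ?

By the ratio test, |a_{n+1}/a_n| = [(3n + 3)/(3(n+1) + 3)] · 4·10/4 → 10.
Writing y = (x − 6)², the series in y has radius 1/10, so |x − 6| < √(1/10) and R = √10/10.

R = √10/10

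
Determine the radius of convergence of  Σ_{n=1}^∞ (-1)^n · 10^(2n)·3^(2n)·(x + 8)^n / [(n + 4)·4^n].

By the ratio test, |a_{n+1}/a_n| = [(n + 4)/((n+1) + 4)] · 100·9/4 → 225.
Hence the series converges for |x + 8| < 1/(225) = 1/225, so the radius of convergence is 1/225.

R = 1/225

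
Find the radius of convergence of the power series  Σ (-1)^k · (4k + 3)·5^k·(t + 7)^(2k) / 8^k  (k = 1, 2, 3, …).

Ratio test: |a_{k+1}/a_k| = [(4(k+1) + 3)/(4k + 3)] · 5/8 → 5/8 as k → ∞.
Since the exponent of (t + 7) increases by 2 each term, convergence requires |t + 7|² < 8/5, hence R = 2√10/5.

R = 2√10/5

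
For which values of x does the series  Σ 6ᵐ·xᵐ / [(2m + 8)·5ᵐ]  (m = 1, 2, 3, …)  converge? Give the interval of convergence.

Apply the ratio test: |a_{m+1}| / |a_m| = [(2m + 8)/(2(m+1) + 8)] · 6/5, which tends to 6/5 as m → ∞.
Hence the series converges for |x| < 1/(6/5) = 5/6, so the radius of convergence is 5/6.
When x = 5/6, the terms are asymptotic to a nonzero constant times 1/m, so the series diverges by limit comparison with Σ 1/m.
Check x = -5/6: the terms alternate in sign and decrease monotonically to 0 in absolute value (size ~ c/m), so the alternating series test gives convergence.

[-5/6, 5/6)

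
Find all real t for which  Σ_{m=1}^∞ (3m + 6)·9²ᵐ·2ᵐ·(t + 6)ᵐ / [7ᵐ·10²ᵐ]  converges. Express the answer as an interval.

(-836/81, -136/81)

By the ratio test, |a_{m+1}/a_m| = [(3(m+1) + 6)/(3m + 6)] · 81·2/(7·100) → 81/350.
Convergence for |t + 6| · 81/350 < 1, i.e. |t + 6| < 350/81. So R = 350/81.
When t = -136/81, the terms have absolute value of order m, which does not tend to 0, so the series diverges by the divergence test.
Check t = -836/81: the m-th term does not approach 0; divergence by the term test.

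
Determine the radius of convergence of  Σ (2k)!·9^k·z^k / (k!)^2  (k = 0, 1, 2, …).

R = 1/36

By the ratio test, |a_{k+1}/a_k| = (2k+1)·(2k+2)/(k+1)² · 9 → 36.
Hence the series converges for |z| < 1/(36) = 1/36, so the radius of convergence is 1/36.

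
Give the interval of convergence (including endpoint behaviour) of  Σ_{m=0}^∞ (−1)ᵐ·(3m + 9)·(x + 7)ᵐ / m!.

Apply the ratio test: |a_{m+1}| / |a_m| = (3(m+1) + 9)/(3m + 9) · 1/(m+1), which tends to 0 as m → ∞.
The ratio tends to 0 regardless of x, hence R = ∞.

(−∞, ∞)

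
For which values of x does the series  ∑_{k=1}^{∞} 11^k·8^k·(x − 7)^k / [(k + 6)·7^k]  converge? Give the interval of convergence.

Apply the ratio test: |a_{k+1}| / |a_k| = [(k + 6)/((k+1) + 6)] · 11·8/7, which tends to 88/7 as k → ∞.
Convergence for |x − 7| · 88/7 < 1, i.e. |x − 7| < 7/88. So R = 7/88.
At x = 623/88: the terms behave like c/k; limit comparison with the harmonic series gives divergence.
Check x = 609/88: the terms alternate in sign and decrease monotonically to 0 in absolute value (size ~ c/k), so the alternating series test gives convergence.

[609/88, 623/88)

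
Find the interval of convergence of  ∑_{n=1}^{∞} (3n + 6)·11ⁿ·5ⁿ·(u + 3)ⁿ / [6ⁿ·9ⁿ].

(-219/55, -111/55)

Apply the ratio test: |a_{n+1}| / |a_n| = [(3(n+1) + 6)/(3n + 6)] · 11·5/(6·9), which tends to 55/54 as n → ∞.
Convergence for |u + 3| · 55/54 < 1, i.e. |u + 3| < 54/55. So R = 54/55.
At u = -111/55: the terms do not tend to 0, so the series diverges.
Endpoint u = -219/55: the terms have absolute value of order n, which does not tend to 0, so the series diverges by the divergence test.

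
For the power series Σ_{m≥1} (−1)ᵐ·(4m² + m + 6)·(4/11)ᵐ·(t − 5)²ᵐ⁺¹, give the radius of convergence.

Apply the ratio test: |a_{m+1}| / |a_m| = [(4(m+1)² + (m+1) + 6)/(4m² + m + 6)] · 4/11, which tends to 4/11 as m → ∞.
Since the exponent of (t − 5) increases by 2 each term, convergence requires |t − 5|² < 11/4, hence R = √11/2.

R = √11/2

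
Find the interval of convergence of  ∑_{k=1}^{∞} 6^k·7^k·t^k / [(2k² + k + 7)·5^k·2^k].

[-5/21, 5/21]

The ratio of consecutive coefficients is [(2k² + k + 7)/(2(k+1)² + (k+1) + 7)] · 6·7/(5·2) → 21/5.
Thus R = 1/(21/5) = 5/21.
Endpoint t = 5/21: the terms are on the order of 1/k², so the series converges absolutely by comparison with the p-series (p = 2 > 1).
At t = -5/21: the series is dominated by a constant times Σ 1/k², which converges (p = 2 > 1).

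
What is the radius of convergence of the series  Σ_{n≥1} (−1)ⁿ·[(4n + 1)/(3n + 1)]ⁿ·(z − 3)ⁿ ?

R = 3/4

Applying the root test, |a_n|^(1/n) = (4n + 1)/(3n + 1) → 4/3.
Thus R = 1/(4/3) = 3/4.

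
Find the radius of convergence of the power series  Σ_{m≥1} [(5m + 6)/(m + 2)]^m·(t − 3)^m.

Root test: |a_m|^(1/m) = (5m + 6)/(m + 2) → 5.
Thus R = 1/(5) = 1/5.

R = 1/5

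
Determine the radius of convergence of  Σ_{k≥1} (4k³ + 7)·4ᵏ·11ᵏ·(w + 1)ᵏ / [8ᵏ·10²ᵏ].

R = 200/11

By the ratio test, |a_{k+1}/a_k| = [(4(k+1)³ + 7)/(4k³ + 7)] · 4·11/(8·100) → 11/200.
Thus R = 1/(11/200) = 200/11.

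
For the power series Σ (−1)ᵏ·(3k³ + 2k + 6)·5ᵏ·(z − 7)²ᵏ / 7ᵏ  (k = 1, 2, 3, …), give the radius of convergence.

R = √35/5

The ratio of consecutive coefficients is [(3(k+1)³ + 2(k+1) + 6)/(3k³ + 2k + 6)] · 5/7 → 5/7.
Writing y = (z − 7)², the series in y has radius 7/5, so |z − 7| < √(7/5) and R = √35/5.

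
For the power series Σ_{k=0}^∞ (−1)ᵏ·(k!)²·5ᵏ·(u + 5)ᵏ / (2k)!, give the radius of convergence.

Ratio test: |a_{k+1}/a_k| = (k+1)²/[(2k+1)·(2k+2)] · 5 → 5/4 as k → ∞.
The series converges when 5/4 · |u + 5| < 1, giving R = 4/5.

R = 4/5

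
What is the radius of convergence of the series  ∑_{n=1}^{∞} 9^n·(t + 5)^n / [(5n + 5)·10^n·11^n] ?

R = 110/9

The ratio of consecutive coefficients is [(5n + 5)/(5(n+1) + 5)] · 9/(10·11) → 9/110.
Hence the series converges for |t + 5| < 1/(9/110) = 110/9, so the radius of convergence is 110/9.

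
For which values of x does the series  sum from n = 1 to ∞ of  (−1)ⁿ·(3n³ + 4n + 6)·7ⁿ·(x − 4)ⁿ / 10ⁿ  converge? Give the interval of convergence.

By the ratio test, |a_{n+1}/a_n| = [(3(n+1)³ + 4(n+1) + 6)/(3n³ + 4n + 6)] · 7/10 → 7/10.
Thus R = 1/(7/10) = 10/7.
Endpoint x = 38/7: the terms have absolute value of order n³, which does not tend to 0, so the series diverges by the divergence test.
Endpoint x = 18/7: the n-th term does not approach 0; divergence by the term test.

(18/7, 38/7)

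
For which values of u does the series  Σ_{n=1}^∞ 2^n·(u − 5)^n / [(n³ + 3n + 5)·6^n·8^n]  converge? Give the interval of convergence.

By the ratio test, |a_{n+1}/a_n| = [(n³ + 3n + 5)/((n+1)³ + 3(n+1) + 5)] · 2/(6·8) → 1/24.
Convergence for |u − 5| · 1/24 < 1, i.e. |u − 5| < 24. So R = 24.
Check u = 29: the terms are on the order of 1/n³, so the series converges absolutely by comparison with the p-series (p = 3 > 1).
When u = -19, the series is dominated by a constant times Σ 1/n³, which converges (p = 3 > 1).

[-19, 29]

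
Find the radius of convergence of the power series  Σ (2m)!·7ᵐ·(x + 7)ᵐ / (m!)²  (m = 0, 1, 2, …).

R = 1/28

The ratio of consecutive coefficients is (2m+1)·(2m+2)/(m+1)² · 7 → 28.
Convergence for |x + 7| · 28 < 1, i.e. |x + 7| < 1/28. So R = 1/28.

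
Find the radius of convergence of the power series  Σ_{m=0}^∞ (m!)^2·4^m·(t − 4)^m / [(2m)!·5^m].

R = 5

Ratio test: |a_{m+1}/a_m| = (m+1)²/[(2m+1)·(2m+2)] · 4/5 → 1/5 as m → ∞.
The series converges when 1/5 · |t − 4| < 1, giving R = 5.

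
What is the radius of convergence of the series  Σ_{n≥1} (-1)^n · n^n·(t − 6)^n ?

R = 0

Applying the root test, |a_n|^(1/n) = n → ∞.
Since the n-th root of |a_n| is unbounded, the series converges only at t = 6; R = 0.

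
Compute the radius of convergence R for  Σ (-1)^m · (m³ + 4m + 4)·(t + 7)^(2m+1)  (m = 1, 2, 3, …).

By the ratio test, |a_{m+1}/a_m| = ((m+1)³ + 4(m+1) + 4)/(m³ + 4m + 4) → 1.
Writing y = (t + 7)², the series in y has radius 1, so |t + 7| < √(1) = 1 and R = 1.

R = 1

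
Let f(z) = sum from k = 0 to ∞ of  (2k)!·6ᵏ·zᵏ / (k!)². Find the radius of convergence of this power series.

R = 1/24

Ratio test: |a_{k+1}/a_k| = (2k+1)·(2k+2)/(k+1)² · 6 → 24 as k → ∞.
The series converges when 24 · |z| < 1, giving R = 1/24.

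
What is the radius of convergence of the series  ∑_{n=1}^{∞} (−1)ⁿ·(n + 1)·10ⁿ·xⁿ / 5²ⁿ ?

R = 5/2

The ratio of consecutive coefficients is [((n+1) + 1)/(n + 1)] · 10/25 → 2/5.
Hence the series converges for |x| < 1/(2/5) = 5/2, so the radius of convergence is 5/2.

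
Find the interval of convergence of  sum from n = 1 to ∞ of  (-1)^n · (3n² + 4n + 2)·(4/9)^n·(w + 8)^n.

Ratio test: |a_{n+1}/a_n| = [(3(n+1)² + 4(n+1) + 2)/(3n² + 4n + 2)] · 4/9 → 4/9 as n → ∞.
Hence the series converges for |w + 8| < 1/(4/9) = 9/4, so the radius of convergence is 9/4.
Check w = -23/4: the terms do not tend to 0, so the series diverges.
At w = -41/4: the n-th term does not approach 0; divergence by the term test.

(-41/4, -23/4)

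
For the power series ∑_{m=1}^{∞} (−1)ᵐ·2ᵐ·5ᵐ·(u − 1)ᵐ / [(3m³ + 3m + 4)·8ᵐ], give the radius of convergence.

R = 4/5

By the ratio test, |a_{m+1}/a_m| = [(3m³ + 3m + 4)/(3(m+1)³ + 3(m+1) + 4)] · 2·5/8 → 5/4.
The series converges when 5/4 · |u − 1| < 1, giving R = 4/5.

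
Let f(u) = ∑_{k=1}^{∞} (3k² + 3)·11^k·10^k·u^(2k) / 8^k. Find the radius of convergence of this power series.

R = 2√55/55

Ratio test: |a_{k+1}/a_k| = [(3(k+1)² + 3)/(3k² + 3)] · 11·10/8 → 55/4 as k → ∞.
Since the exponent of u increases by 2 each term, convergence requires |u|² < 4/55, hence R = 2√55/55.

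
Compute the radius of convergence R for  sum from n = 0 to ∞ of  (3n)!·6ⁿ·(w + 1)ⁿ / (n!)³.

R = 1/162

The ratio of consecutive coefficients is (3n+1)·(3n+2)·(3n+3)/(n+1)³ · 6 → 162.
Thus R = 1/(162) = 1/162.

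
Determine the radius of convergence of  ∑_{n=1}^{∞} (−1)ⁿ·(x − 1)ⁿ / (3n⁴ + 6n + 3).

R = 1

The ratio of consecutive coefficients is (3n⁴ + 6n + 3)/(3(n+1)⁴ + 6(n+1) + 3) → 1.
So the series converges when |x − 1| < 1 and diverges when |x − 1| > 1; R = 1.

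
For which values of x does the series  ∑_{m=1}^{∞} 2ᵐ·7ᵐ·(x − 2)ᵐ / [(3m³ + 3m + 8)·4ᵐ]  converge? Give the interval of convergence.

[12/7, 16/7]

Apply the ratio test: |a_{m+1}| / |a_m| = [(3m³ + 3m + 8)/(3(m+1)³ + 3(m+1) + 8)] · 2·7/4, which tends to 7/2 as m → ∞.
Hence the series converges for |x − 2| < 1/(7/2) = 2/7, so the radius of convergence is 2/7.
When x = 16/7, absolute convergence follows by limit comparison with Σ 1/m³.
Endpoint x = 12/7: absolute convergence follows by limit comparison with Σ 1/m³.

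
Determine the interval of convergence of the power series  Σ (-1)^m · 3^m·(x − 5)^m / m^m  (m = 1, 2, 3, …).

Root test: |a_m|^(1/m) = 3/m → 0.
The limit is 0 for every x, so R = ∞.

(−∞, ∞)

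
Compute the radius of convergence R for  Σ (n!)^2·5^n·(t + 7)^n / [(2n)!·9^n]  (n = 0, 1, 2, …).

R = 36/5

By the ratio test, |a_{n+1}/a_n| = (n+1)²/[(2n+1)·(2n+2)] · 5/9 → 5/36.
Hence the series converges for |t + 7| < 1/(5/36) = 36/5, so the radius of convergence is 36/5.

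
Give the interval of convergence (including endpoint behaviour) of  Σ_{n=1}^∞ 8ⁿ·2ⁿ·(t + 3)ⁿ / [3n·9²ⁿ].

Ratio test: |a_{n+1}/a_n| = [3n/3(n+1)] · 8·2/81 → 16/81 as n → ∞.
Hence the series converges for |t + 3| < 1/(16/81) = 81/16, so the radius of convergence is 81/16.
At t = 33/16: comparison with the harmonic series Σ 1/n shows the series diverges.
At t = -129/16: the terms alternate in sign and decrease monotonically to 0 in absolute value (size ~ c/n), so the alternating series test gives convergence.

[-129/16, 33/16)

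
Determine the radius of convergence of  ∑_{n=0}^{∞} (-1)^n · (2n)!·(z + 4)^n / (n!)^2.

R = 1/4

The ratio of consecutive coefficients is (2n+1)·(2n+2)/(n+1)² → 4.
The series converges when 4 · |z + 4| < 1, giving R = 1/4.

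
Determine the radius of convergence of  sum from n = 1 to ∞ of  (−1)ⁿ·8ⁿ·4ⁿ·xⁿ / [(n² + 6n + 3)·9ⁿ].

By the ratio test, |a_{n+1}/a_n| = [(n² + 6n + 3)/((n+1)² + 6(n+1) + 3)] · 8·4/9 → 32/9.
Hence the series converges for |x| < 1/(32/9) = 9/32, so the radius of convergence is 9/32.

R = 9/32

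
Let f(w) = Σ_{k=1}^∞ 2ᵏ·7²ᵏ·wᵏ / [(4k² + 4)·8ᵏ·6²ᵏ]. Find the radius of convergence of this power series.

R = 144/49

Apply the ratio test: |a_{k+1}| / |a_k| = [(4k² + 4)/(4(k+1)² + 4)] · 2·49/(8·36), which tends to 49/144 as k → ∞.
Convergence for |w| · 49/144 < 1, i.e. |w| < 144/49. So R = 144/49.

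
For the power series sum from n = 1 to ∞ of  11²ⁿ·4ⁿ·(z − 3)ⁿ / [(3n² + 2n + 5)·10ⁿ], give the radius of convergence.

R = 5/242

Apply the ratio test: |a_{n+1}| / |a_n| = [(3n² + 2n + 5)/(3(n+1)² + 2(n+1) + 5)] · 121·4/10, which tends to 242/5 as n → ∞.
Convergence for |z − 3| · 242/5 < 1, i.e. |z − 3| < 5/242. So R = 5/242.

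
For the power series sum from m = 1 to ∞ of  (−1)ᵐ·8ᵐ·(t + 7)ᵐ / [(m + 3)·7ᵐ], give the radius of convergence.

R = 7/8

By the ratio test, |a_{m+1}/a_m| = [(m + 3)/((m+1) + 3)] · 8/7 → 8/7.
Convergence for |t + 7| · 8/7 < 1, i.e. |t + 7| < 7/8. So R = 7/8.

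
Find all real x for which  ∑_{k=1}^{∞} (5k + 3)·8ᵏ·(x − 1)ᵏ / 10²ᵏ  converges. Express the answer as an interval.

Apply the ratio test: |a_{k+1}| / |a_k| = [(5(k+1) + 3)/(5k + 3)] · 8/100, which tends to 2/25 as k → ∞.
Convergence for |x − 1| · 2/25 < 1, i.e. |x − 1| < 25/2. So R = 25/2.
At x = 27/2: the terms have absolute value of order k, which does not tend to 0, so the series diverges by the divergence test.
Check x = -23/2: the terms have absolute value of order k, which does not tend to 0, so the series diverges by the divergence test.

(-23/2, 27/2)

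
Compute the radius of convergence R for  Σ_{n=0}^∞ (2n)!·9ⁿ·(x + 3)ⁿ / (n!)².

Ratio test: |a_{n+1}/a_n| = (2n+1)·(2n+2)/(n+1)² · 9 → 36 as n → ∞.
Hence the series converges for |x + 3| < 1/(36) = 1/36, so the radius of convergence is 1/36.

R = 1/36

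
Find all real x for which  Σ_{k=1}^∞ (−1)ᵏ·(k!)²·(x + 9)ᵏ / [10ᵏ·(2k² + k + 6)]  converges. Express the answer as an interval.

{-9}

By the ratio test, |a_{k+1}/a_k| = (k+1)² · 1/10 · (2k² + k + 6)/(2(k+1)² + (k+1) + 6) → ∞.
Since the ratio → ∞, the series diverges for every x ≠ -9, and R = 0.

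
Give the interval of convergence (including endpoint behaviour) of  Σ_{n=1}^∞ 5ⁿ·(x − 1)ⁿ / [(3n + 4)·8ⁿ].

[-3/5, 13/5)

The ratio of consecutive coefficients is [(3n + 4)/(3(n+1) + 4)] · 5/8 → 5/8.
Hence the series converges for |x − 1| < 1/(5/8) = 8/5, so the radius of convergence is 8/5.
When x = 13/5, comparison with the harmonic series Σ 1/n shows the series diverges.
At x = -3/5: an alternating series whose terms decrease to 0 in absolute value, so it converges by the Leibniz criterion.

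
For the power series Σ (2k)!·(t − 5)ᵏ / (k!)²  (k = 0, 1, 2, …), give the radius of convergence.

R = 1/4

Ratio test: |a_{k+1}/a_k| = (2k+1)·(2k+2)/(k+1)² → 4 as k → ∞.
Hence the series converges for |t − 5| < 1/(4) = 1/4, so the radius of convergence is 1/4.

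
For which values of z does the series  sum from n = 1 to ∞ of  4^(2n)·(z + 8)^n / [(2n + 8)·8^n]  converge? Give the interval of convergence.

By the ratio test, |a_{n+1}/a_n| = [(2n + 8)/(2(n+1) + 8)] · 16/8 → 2.
Thus R = 1/(2) = 1/2.
Check z = -15/2: the terms are asymptotic to a nonzero constant times 1/n, so the series diverges by limit comparison with Σ 1/n.
Endpoint z = -17/2: the terms alternate in sign and decrease monotonically to 0 in absolute value (size ~ c/n), so the alternating series test gives convergence.

[-17/2, -15/2)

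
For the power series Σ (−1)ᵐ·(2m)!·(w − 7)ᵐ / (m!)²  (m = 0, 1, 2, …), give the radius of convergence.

By the ratio test, |a_{m+1}/a_m| = (2m+1)·(2m+2)/(m+1)² → 4.
The series converges when 4 · |w − 7| < 1, giving R = 1/4.

R = 1/4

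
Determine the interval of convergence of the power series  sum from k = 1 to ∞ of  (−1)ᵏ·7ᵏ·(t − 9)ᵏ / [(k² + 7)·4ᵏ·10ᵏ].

Apply the ratio test: |a_{k+1}| / |a_k| = [(k² + 7)/((k+1)² + 7)] · 7/(4·10), which tends to 7/40 as k → ∞.
The series converges when 7/40 · |t − 9| < 1, giving R = 40/7.
When t = 103/7, the terms are on the order of 1/k², so the series converges absolutely by comparison with the p-series (p = 2 > 1).
Check t = 23/7: the series is dominated by a constant times Σ 1/k², which converges (p = 2 > 1).

[23/7, 103/7]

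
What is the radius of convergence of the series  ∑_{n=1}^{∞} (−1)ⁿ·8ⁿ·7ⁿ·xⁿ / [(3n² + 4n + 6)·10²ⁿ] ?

Apply the ratio test: |a_{n+1}| / |a_n| = [(3n² + 4n + 6)/(3(n+1)² + 4(n+1) + 6)] · 8·7/100, which tends to 14/25 as n → ∞.
Convergence for |x| · 14/25 < 1, i.e. |x| < 25/14. So R = 25/14.

R = 25/14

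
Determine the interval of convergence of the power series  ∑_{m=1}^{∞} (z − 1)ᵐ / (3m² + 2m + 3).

The ratio of consecutive coefficients is (3m² + 2m + 3)/(3(m+1)² + 2(m+1) + 3) → 1.
So the series converges when |z − 1| < 1 and diverges when |z − 1| > 1; R = 1.
At z = 2: absolute convergence follows by limit comparison with Σ 1/m².
Check z = 0: the terms are on the order of 1/m², so the series converges absolutely by comparison with the p-series (p = 2 > 1).

[0, 2]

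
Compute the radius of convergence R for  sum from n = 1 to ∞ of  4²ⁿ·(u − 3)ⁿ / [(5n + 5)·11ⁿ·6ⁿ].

Apply the ratio test: |a_{n+1}| / |a_n| = [(5n + 5)/(5(n+1) + 5)] · 16/(11·6), which tends to 8/33 as n → ∞.
Thus R = 1/(8/33) = 33/8.

R = 33/8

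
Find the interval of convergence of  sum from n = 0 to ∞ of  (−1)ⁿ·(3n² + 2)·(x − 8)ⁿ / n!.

(−∞, ∞)

Ratio test: |a_{n+1}/a_n| = (3(n+1)² + 2)/(3n² + 2) · 1/(n+1) → 0 as n → ∞.
The ratio tends to 0 regardless of x, hence R = ∞.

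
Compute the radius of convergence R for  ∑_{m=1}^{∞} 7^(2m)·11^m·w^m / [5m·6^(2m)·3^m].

By the ratio test, |a_{m+1}/a_m| = [5m/5(m+1)] · 49·11/(36·3) → 539/108.
Convergence for |w| · 539/108 < 1, i.e. |w| < 108/539. So R = 108/539.

R = 108/539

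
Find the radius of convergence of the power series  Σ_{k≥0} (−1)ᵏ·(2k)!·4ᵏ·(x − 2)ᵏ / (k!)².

By the ratio test, |a_{k+1}/a_k| = (2k+1)·(2k+2)/(k+1)² · 4 → 16.
The series converges when 16 · |x − 2| < 1, giving R = 1/16.

R = 1/16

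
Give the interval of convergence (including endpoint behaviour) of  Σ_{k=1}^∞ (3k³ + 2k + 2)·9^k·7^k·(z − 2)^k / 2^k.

The ratio of consecutive coefficients is [(3(k+1)³ + 2(k+1) + 2)/(3k³ + 2k + 2)] · 9·7/2 → 63/2.
Thus R = 1/(63/2) = 2/63.
Endpoint z = 128/63: the terms do not tend to 0, so the series diverges.
Check z = 124/63: the terms do not tend to 0, so the series diverges.

(124/63, 128/63)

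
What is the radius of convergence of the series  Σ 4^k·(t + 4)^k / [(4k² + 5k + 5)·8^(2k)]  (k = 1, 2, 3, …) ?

R = 16

Ratio test: |a_{k+1}/a_k| = [(4k² + 5k + 5)/(4(k+1)² + 5(k+1) + 5)] · 4/64 → 1/16 as k → ∞.
Convergence for |t + 4| · 1/16 < 1, i.e. |t + 4| < 16. So R = 16.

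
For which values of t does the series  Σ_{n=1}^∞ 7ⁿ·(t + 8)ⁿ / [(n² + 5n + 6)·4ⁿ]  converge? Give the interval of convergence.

Ratio test: |a_{n+1}/a_n| = [(n² + 5n + 6)/((n+1)² + 5(n+1) + 6)] · 7/4 → 7/4 as n → ∞.
Convergence for |t + 8| · 7/4 < 1, i.e. |t + 8| < 4/7. So R = 4/7.
Check t = -52/7: absolute convergence follows by limit comparison with Σ 1/n².
When t = -60/7, absolute convergence follows by limit comparison with Σ 1/n².

[-60/7, -52/7]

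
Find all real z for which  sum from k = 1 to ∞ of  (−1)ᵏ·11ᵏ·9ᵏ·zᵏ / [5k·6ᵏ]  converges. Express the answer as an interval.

(-2/33, 2/33]

Apply the ratio test: |a_{k+1}| / |a_k| = [5k/5(k+1)] · 11·9/6, which tends to 33/2 as k → ∞.
Hence the series converges for |z| < 1/(33/2) = 2/33, so the radius of convergence is 2/33.
At z = 2/33: the terms alternate in sign and decrease monotonically to 0 in absolute value (size ~ c/k), so the alternating series test gives convergence.
When z = -2/33, comparison with the harmonic series Σ 1/k shows the series diverges.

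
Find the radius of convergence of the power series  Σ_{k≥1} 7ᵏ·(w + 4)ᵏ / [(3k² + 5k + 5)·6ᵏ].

R = 6/7

The ratio of consecutive coefficients is [(3k² + 5k + 5)/(3(k+1)² + 5(k+1) + 5)] · 7/6 → 7/6.
The series converges when 7/6 · |w + 4| < 1, giving R = 6/7.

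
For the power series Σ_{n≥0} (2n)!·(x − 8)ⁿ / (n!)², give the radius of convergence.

R = 1/4

Apply the ratio test: |a_{n+1}| / |a_n| = (2n+1)·(2n+2)/(n+1)², which tends to 4 as n → ∞.
The series converges when 4 · |x − 8| < 1, giving R = 1/4.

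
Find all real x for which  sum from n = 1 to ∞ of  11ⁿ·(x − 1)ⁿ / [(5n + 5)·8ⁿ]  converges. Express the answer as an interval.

Apply the ratio test: |a_{n+1}| / |a_n| = [(5n + 5)/(5(n+1) + 5)] · 11/8, which tends to 11/8 as n → ∞.
Thus R = 1/(11/8) = 8/11.
Check x = 19/11: the terms are asymptotic to a nonzero constant times 1/n, so the series diverges by limit comparison with Σ 1/n.
Check x = 3/11: an alternating series whose terms decrease to 0 in absolute value, so it converges by the Leibniz criterion.

[3/11, 19/11)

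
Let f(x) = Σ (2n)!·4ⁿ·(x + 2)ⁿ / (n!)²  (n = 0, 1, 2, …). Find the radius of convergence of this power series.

R = 1/16

The ratio of consecutive coefficients is (2n+1)·(2n+2)/(n+1)² · 4 → 16.
Convergence for |x + 2| · 16 < 1, i.e. |x + 2| < 1/16. So R = 1/16.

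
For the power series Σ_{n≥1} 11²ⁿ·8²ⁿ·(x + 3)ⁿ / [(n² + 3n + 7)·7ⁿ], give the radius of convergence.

R = 7/7744

By the ratio test, |a_{n+1}/a_n| = [(n² + 3n + 7)/((n+1)² + 3(n+1) + 7)] · 121·64/7 → 7744/7.
Convergence for |x + 3| · 7744/7 < 1, i.e. |x + 3| < 7/7744. So R = 7/7744.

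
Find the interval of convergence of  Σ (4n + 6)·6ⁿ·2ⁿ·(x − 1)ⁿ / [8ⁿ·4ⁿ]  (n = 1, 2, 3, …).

By the ratio test, |a_{n+1}/a_n| = [(4(n+1) + 6)/(4n + 6)] · 6·2/(8·4) → 3/8.
The series converges when 3/8 · |x − 1| < 1, giving R = 8/3.
At x = 11/3: the terms have absolute value of order n, which does not tend to 0, so the series diverges by the divergence test.
Endpoint x = -5/3: the terms do not tend to 0, so the series diverges.

(-5/3, 11/3)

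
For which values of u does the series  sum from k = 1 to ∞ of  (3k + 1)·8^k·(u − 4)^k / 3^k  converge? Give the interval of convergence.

Apply the ratio test: |a_{k+1}| / |a_k| = [(3(k+1) + 1)/(3k + 1)] · 8/3, which tends to 8/3 as k → ∞.
Hence the series converges for |u − 4| < 1/(8/3) = 3/8, so the radius of convergence is 3/8.
At u = 35/8: the terms do not tend to 0, so the series diverges.
Check u = 29/8: the terms do not tend to 0, so the series diverges.

(29/8, 35/8)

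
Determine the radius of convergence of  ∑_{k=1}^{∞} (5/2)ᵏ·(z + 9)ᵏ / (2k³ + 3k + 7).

By the ratio test, |a_{k+1}/a_k| = [(2k³ + 3k + 7)/(2(k+1)³ + 3(k+1) + 7)] · 5/2 → 5/2.
Convergence for |z + 9| · 5/2 < 1, i.e. |z + 9| < 2/5. So R = 2/5.

R = 2/5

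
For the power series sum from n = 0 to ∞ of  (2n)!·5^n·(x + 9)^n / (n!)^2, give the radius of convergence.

R = 1/20

By the ratio test, |a_{n+1}/a_n| = (2n+1)·(2n+2)/(n+1)² · 5 → 20.
Convergence for |x + 9| · 20 < 1, i.e. |x + 9| < 1/20. So R = 1/20.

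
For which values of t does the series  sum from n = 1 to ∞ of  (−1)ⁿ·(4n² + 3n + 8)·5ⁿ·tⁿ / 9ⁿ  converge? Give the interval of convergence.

The ratio of consecutive coefficients is [(4(n+1)² + 3(n+1) + 8)/(4n² + 3n + 8)] · 5/9 → 5/9.
Convergence for |t| · 5/9 < 1, i.e. |t| < 9/5. So R = 9/5.
Check t = 9/5: the terms have absolute value of order n², which does not tend to 0, so the series diverges by the divergence test.
Endpoint t = -9/5: the n-th term does not approach 0; divergence by the term test.

(-9/5, 9/5)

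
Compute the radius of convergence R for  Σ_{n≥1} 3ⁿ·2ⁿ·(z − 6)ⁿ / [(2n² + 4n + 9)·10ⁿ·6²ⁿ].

R = 60

Ratio test: |a_{n+1}/a_n| = [(2n² + 4n + 9)/(2(n+1)² + 4(n+1) + 9)] · 3·2/(10·36) → 1/60 as n → ∞.
Hence the series converges for |z − 6| < 1/(1/60) = 60, so the radius of convergence is 60.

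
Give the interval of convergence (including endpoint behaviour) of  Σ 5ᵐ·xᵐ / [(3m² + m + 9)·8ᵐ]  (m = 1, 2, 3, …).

The ratio of consecutive coefficients is [(3m² + m + 9)/(3(m+1)² + (m+1) + 9)] · 5/8 → 5/8.
Thus R = 1/(5/8) = 8/5.
Endpoint x = 8/5: absolute convergence follows by limit comparison with Σ 1/m².
When x = -8/5, the series is dominated by a constant times Σ 1/m², which converges (p = 2 > 1).

[-8/5, 8/5]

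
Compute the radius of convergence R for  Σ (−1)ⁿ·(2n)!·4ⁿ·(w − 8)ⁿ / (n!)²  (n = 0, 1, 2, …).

By the ratio test, |a_{n+1}/a_n| = (2n+1)·(2n+2)/(n+1)² · 4 → 16.
Convergence for |w − 8| · 16 < 1, i.e. |w − 8| < 1/16. So R = 1/16.

R = 1/16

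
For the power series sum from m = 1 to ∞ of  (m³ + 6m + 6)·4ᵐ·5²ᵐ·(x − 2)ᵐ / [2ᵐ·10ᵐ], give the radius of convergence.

The ratio of consecutive coefficients is [((m+1)³ + 6(m+1) + 6)/(m³ + 6m + 6)] · 4·25/(2·10) → 5.
Hence the series converges for |x − 2| < 1/(5) = 1/5, so the radius of convergence is 1/5.

R = 1/5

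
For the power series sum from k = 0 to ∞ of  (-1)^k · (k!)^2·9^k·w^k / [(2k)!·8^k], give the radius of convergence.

The ratio of consecutive coefficients is (k+1)²/[(2k+1)·(2k+2)] · 9/8 → 9/32.
Hence the series converges for |w| < 1/(9/32) = 32/9, so the radius of convergence is 32/9.

R = 32/9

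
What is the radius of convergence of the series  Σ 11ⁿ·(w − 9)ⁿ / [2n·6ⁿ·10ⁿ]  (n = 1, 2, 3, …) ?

Apply the ratio test: |a_{n+1}| / |a_n| = [2n/2(n+1)] · 11/(6·10), which tends to 11/60 as n → ∞.
Hence the series converges for |w − 9| < 1/(11/60) = 60/11, so the radius of convergence is 60/11.

R = 60/11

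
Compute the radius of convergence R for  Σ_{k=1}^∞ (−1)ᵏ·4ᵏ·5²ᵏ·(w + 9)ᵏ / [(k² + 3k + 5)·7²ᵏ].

R = 49/100

Apply the ratio test: |a_{k+1}| / |a_k| = [(k² + 3k + 5)/((k+1)² + 3(k+1) + 5)] · 4·25/49, which tends to 100/49 as k → ∞.
The series converges when 100/49 · |w + 9| < 1, giving R = 49/100.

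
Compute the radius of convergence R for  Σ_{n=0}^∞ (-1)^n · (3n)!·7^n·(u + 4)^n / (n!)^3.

By the ratio test, |a_{n+1}/a_n| = (3n+1)·(3n+2)·(3n+3)/(n+1)³ · 7 → 189.
The series converges when 189 · |u + 4| < 1, giving R = 1/189.

R = 1/189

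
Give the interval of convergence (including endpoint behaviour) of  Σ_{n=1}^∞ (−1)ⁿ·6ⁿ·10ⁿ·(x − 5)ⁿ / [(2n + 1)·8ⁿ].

(73/15, 77/15]

Apply the ratio test: |a_{n+1}| / |a_n| = [(2n + 1)/(2(n+1) + 1)] · 6·10/8, which tends to 15/2 as n → ∞.
The series converges when 15/2 · |x − 5| < 1, giving R = 2/15.
Endpoint x = 77/15: convergence follows from the alternating series test (terms decrease monotonically to 0).
When x = 73/15, the terms behave like c/n; limit comparison with the harmonic series gives divergence.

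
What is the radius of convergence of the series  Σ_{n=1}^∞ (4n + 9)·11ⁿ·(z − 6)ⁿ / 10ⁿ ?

R = 10/11

Apply the ratio test: |a_{n+1}| / |a_n| = [(4(n+1) + 9)/(4n + 9)] · 11/10, which tends to 11/10 as n → ∞.
The series converges when 11/10 · |z − 6| < 1, giving R = 10/11.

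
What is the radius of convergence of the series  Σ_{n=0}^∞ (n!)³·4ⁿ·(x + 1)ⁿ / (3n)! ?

R = 27/4

The ratio of consecutive coefficients is (n+1)³/[(3n+1)·(3n+2)·(3n+3)] · 4 → 4/27.
Thus R = 1/(4/27) = 27/4.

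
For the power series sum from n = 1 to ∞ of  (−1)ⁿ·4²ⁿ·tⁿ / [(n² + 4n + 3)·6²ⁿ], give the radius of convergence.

By the ratio test, |a_{n+1}/a_n| = [(n² + 4n + 3)/((n+1)² + 4(n+1) + 3)] · 16/36 → 4/9.
Hence the series converges for |t| < 1/(4/9) = 9/4, so the radius of convergence is 9/4.

R = 9/4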